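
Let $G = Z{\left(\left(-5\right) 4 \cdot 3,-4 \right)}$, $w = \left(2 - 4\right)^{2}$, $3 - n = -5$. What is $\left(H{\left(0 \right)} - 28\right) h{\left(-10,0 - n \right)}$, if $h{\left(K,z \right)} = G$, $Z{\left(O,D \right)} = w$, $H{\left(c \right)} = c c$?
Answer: $-112$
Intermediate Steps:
$n = 8$ ($n = 3 - -5 = 3 + 5 = 8$)
$w = 4$ ($w = \left(-2\right)^{2} = 4$)
$H{\left(c \right)} = c^{2}$
$Z{\left(O,D \right)} = 4$
$G = 4$
$h{\left(K,z \right)} = 4$
$\left(H{\left(0 \right)} - 28\right) h{\left(-10,0 - n \right)} = \left(0^{2} - 28\right) 4 = \left(0 - 28\right) 4 = \left(-28\right) 4 = -112$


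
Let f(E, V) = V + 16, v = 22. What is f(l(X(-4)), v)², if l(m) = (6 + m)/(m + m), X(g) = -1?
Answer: 1444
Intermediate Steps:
l(m) = (6 + m)/(2*m) (l(m) = (6 + m)/((2*m)) = (6 + m)*(1/(2*m)) = (6 + m)/(2*m))
f(E, V) = 16 + V
f(l(X(-4)), v)² = (16 + 22)² = 38² = 1444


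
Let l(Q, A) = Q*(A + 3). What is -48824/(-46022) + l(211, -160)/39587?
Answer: 204112447/910936457 ≈ 0.22407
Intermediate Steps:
l(Q, A) = Q*(3 + A)
-48824/(-46022) + l(211, -160)/39587 = -48824/(-46022) + (211*(3 - 160))/39587 = -48824*(-1/46022) + (211*(-157))*(1/39587) = 24412/23011 - 33127*1/39587 = 24412/23011 - 33127/39587 = 204112447/910936457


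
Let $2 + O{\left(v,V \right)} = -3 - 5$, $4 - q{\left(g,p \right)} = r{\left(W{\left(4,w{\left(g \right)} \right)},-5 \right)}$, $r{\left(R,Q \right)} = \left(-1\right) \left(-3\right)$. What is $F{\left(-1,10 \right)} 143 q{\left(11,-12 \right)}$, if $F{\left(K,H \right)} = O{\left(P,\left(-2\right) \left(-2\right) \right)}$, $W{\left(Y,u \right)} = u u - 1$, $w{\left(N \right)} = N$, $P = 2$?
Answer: $-1430$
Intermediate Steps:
$W{\left(Y,u \right)} = -1 + u^{2}$ ($W{\left(Y,u \right)} = u^{2} - 1 = -1 + u^{2}$)
$r{\left(R,Q \right)} = 3$
$q{\left(g,p \right)} = 1$ ($q{\left(g,p \right)} = 4 - 3 = 1$)
$O{\left(v,V \right)} = -10$ ($O{\left(v,V \right)} = -2 - 8 = -10$)
$F{\left(K,H \right)} = -10$
$F{\left(-1,10 \right)} 143 q{\left(11,-12 \right)} = \left(-10\right) 143 \cdot 1 = \left(-1430\right) 1 = -1430$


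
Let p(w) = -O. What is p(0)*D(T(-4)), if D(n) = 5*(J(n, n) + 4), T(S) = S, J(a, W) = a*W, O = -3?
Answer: 300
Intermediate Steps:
J(a, W) = W*a
p(w) = 3 (p(w) = -1*(-3) = 3)
D(n) = 20 + 5*n**2 (D(n) = 5*(n*n + 4) = 5*(n**2 + 4) = 5*(4 + n**2) = 20 + 5*n**2)
p(0)*D(T(-4)) = 3*(20 + 5*(-4)**2) = 3*(20 + 5*16) = 3*(20 + 80) = 3*100 = 300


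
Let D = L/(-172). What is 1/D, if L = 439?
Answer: -172/439 ≈ -0.39180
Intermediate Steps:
D = -439/172 (D = 439/(-172) = 439*(-1/172) = -439/172 ≈ -2.5523)
1/D = 1/(-439/172) = -172/439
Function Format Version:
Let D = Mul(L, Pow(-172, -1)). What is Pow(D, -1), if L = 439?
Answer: Rational(-172, 439) ≈ -0.39180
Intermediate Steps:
D = Rational(-439, 172) (D = Mul(439, Pow(-172, -1)) = Mul(439, Rational(-1, 172)) = Rational(-439, 172) ≈ -2.5523)
Pow(D, -1) = Pow(Rational(-439, 172), -1) = Rational(-172, 439)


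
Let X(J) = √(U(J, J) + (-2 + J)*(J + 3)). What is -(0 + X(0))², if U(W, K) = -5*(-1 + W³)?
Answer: 1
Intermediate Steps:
U(W, K) = 5 - 5*W³
X(J) = √(5 - 5*J³ + (-2 + J)*(3 + J)) (X(J) = √((5 - 5*J³) + (-2 + J)*(J + 3)) = √((5 - 5*J³) + (-2 + J)*(3 + J)) = √(5 - 5*J³ + (-2 + J)*(3 + J)))
-(0 + X(0))² = -(0 + √(-1 + 0 + 0² - 5*0³))² = -(0 + √(-1 + 0 + 0 - 5*0))² = -(0 + √(-1 + 0 + 0 + 0))² = -(0 + √(-1))² = -(0 + I)² = -I² = -1*(-1) = 1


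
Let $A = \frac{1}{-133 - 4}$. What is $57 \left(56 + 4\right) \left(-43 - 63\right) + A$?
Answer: $- \frac{49665241}{137} \approx -3.6252 \cdot 10^{5}$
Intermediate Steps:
$A = - \frac{1}{137}$ ($A = \frac{1}{-133 - 4} = \frac{1}{-137} = - \frac{1}{137} \approx -0.0072993$)
$57 \left(56 + 4\right) \left(-43 - 63\right) + A = 57 \left(56 + 4\right) \left(-43 - 63\right) - \frac{1}{137} = 57 \cdot 60 \left(-106\right) - \frac{1}{137} = 57 \left(-6360\right) - \frac{1}{137} = -362520 - \frac{1}{137} = - \frac{49665241}{137}$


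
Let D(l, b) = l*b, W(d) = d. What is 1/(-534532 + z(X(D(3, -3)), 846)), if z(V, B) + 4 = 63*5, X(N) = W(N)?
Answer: -1/534221 ≈ -1.8719e-6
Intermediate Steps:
D(l, b) = b*l
X(N) = N
z(V, B) = 311 (z(V, B) = -4 + 63*5 = -4 + 315 = 311)
1/(-534532 + z(X(D(3, -3)), 846)) = 1/(-534532 + 311) = 1/(-534221) = -1/534221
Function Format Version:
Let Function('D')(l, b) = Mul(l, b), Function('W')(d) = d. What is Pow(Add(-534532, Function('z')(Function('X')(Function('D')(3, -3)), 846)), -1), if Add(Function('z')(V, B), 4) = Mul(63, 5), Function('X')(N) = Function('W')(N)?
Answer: Rational(-1, 534221) ≈ -1.8719e-6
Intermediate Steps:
Function('D')(l, b) = Mul(b, l)
Function('X')(N) = N
Function('z')(V, B) = 311 (Function('z')(V, B) = Add(-4, Mul(63, 5)) = Add(-4, 315) = 311)
Pow(Add(-534532, Function('z')(Function('X')(Function('D')(3, -3)), 846)), -1) = Pow(Add(-534532, 311), -1) = Pow(-534221, -1) = Rational(-1, 534221)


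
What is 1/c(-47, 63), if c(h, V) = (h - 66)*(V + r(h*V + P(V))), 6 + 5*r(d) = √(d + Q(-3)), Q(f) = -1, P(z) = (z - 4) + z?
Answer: -1545/11110273 + 10*I*√710/11110273 ≈ -0.00013906 + 2.3983e-5*I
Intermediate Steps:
P(z) = -4 + 2*z (P(z) = (-4 + z) + z = -4 + 2*z)
r(d) = -6/5 + √(-1 + d)/5 (r(d) = -6/5 + √(d - 1)/5 = -6/5 + √(-1 + d)/5)
c(h, V) = (-66 + h)*(-6/5 + V + √(-5 + 2*V + V*h)/5) (c(h, V) = (h - 66)*(V + (-6/5 + √(-1 + (h*V + (-4 + 2*V)))/5)) = (-66 + h)*(V + (-6/5 + √(-1 + (V*h + (-4 + 2*V)))/5)) = (-66 + h)*(V + (-6/5 + √(-1 + (-4 + 2*V + V*h))/5)) = (-66 + h)*(V + (-6/5 + √(-5 + 2*V + V*h)/5)) = (-66 + h)*(-6/5 + V + √(-5 + 2*V + V*h)/5))
1/c(-47, 63) = 1/(396/5 - 66*63 - 66*√(-5 + 2*63 + 63*(-47))/5 + 63*(-47) + (⅕)*(-47)*(-6 + √(-5 + 2*63 + 63*(-47)))) = 1/(396/5 - 4158 - 66*√(-5 + 126 - 2961)/5 - 2961 + (⅕)*(-47)*(-6 + √(-5 + 126 - 2961))) = 1/(396/5 - 4158 - 132*I*√710/5 - 2961 + (⅕)*(-47)*(-6 + √(-2840))) = 1/(396/5 - 4158 - 132*I*√710/5 - 2961 + (⅕)*(-47)*(-6 + 2*I*√710)) = 1/(396/5 - 4158 - 132*I*√710/5 - 2961 + (282/5 - 94*I*√710/5)) = 1/(-34917/5 - 226*I*√710/5)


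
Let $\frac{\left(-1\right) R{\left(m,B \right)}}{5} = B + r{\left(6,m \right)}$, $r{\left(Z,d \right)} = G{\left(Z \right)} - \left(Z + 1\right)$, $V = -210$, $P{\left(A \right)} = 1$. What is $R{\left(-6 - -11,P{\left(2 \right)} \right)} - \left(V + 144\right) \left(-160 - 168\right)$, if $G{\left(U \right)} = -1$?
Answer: $-21613$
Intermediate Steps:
$r{\left(Z,d \right)} = -2 - Z$ ($r{\left(Z,d \right)} = -1 - \left(Z + 1\right) = -1 - \left(1 + Z\right) = -2 - Z$)
$R{\left(m,B \right)} = 40 - 5 B$ ($R{\left(m,B \right)} = - 5 \left(B - 8\right) = - 5 \left(-8 + B\right) = 40 - 5 B$)
$R{\left(-6 - -11,P{\left(2 \right)} \right)} - \left(V + 144\right) \left(-160 - 168\right) = \left(40 - 5\right) - \left(-210 + 144\right) \left(-160 - 168\right) = \left(40 - 5\right) - \left(-66\right) \left(-328\right) = 35 - 21648 = -21613$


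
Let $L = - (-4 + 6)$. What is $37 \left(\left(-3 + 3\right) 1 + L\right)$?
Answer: $-74$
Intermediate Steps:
$L = -2$ ($L = \left(-1\right) 2 = -2$)
$37 \left(\left(-3 + 3\right) 1 + L\right) = 37 \left(\left(-3 + 3\right) 1 - 2\right) = 37 \left(0 \cdot 1 - 2\right) = 37 \left(0 - 2\right) = 37 \left(-2\right) = -74$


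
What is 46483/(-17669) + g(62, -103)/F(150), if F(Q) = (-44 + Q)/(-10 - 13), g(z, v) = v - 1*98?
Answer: 76756589/1872914 ≈ 40.982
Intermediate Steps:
g(z, v) = -98 + v (g(z, v) = v - 98 = -98 + v)
F(Q) = 44/23 - Q/23 (F(Q) = (-44 + Q)/(-23) = (-44 + Q)*(-1/23) = 44/23 - Q/23)
46483/(-17669) + g(62, -103)/F(150) = 46483/(-17669) + (-98 - 103)/(44/23 - 1/23*150) = 46483*(-1/17669) - 201/(44/23 - 150/23) = -46483/17669 - 201/(-106/23) = -46483/17669 - 201*(-23/106) = -46483/17669 + 4623/106 = 76756589/1872914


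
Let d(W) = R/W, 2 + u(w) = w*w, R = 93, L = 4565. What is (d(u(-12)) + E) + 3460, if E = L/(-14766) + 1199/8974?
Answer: 16278468680575/4704107982 ≈ 3460.5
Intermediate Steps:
u(w) = -2 + w² (u(w) = -2 + w*w = -2 + w²)
d(W) = 93/W
E = -5815469/33127521 (E = 4565/(-14766) + 1199/8974 = 4565*(-1/14766) + 1199*(1/8974) = -4565/14766 + 1199/8974 = -5815469/33127521 ≈ -0.17555)
(d(u(-12)) + E) + 3460 = (93/(-2 + (-12)²) - 5815469/33127521) + 3460 = (93/(-2 + 144) - 5815469/33127521) + 3460 = (93/142 - 5815469/33127521) + 3460 = 2255062855/4704107982 + 3460 = 16278468680575/4704107982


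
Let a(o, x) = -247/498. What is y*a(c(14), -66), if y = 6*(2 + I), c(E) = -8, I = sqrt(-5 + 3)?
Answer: -494/83 - 247*I*sqrt(2)/83 ≈ -5.9518 - 4.2086*I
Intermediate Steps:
I = I*sqrt(2) (I = sqrt(-2) = I*sqrt(2) ≈ 1.4142*I)
a(o, x) = -247/498 (a(o, x) = -247*1/498 = -247/498)
y = 12 + 6*I*sqrt(2) (y = 6*(2 + I*sqrt(2)) = 12 + 6*I*sqrt(2) ≈ 12.0 + 8.4853*I)
y*a(c(14), -66) = (12 + 6*I*sqrt(2))*(-247/498) = -494/83 - 247*I*sqrt(2)/83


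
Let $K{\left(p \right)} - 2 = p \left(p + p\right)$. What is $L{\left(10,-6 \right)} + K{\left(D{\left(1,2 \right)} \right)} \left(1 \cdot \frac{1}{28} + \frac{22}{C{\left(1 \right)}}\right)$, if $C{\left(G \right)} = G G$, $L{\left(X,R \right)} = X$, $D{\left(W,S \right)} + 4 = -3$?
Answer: $\frac{15495}{7} \approx 2213.6$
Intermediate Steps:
$D{\left(W,S \right)} = -7$ ($D{\left(W,S \right)} = -4 - 3 = -7$)
$C{\left(G \right)} = G^{2}$
$K{\left(p \right)} = 2 + 2 p^{2}$ ($K{\left(p \right)} = 2 + p \left(p + p\right) = 2 + p 2 p = 2 + 2 p^{2}$)
$L{\left(10,-6 \right)} + K{\left(D{\left(1,2 \right)} \right)} \left(1 \cdot \frac{1}{28} + \frac{22}{C{\left(1 \right)}}\right) = 10 + \left(2 + 2 \left(-7\right)^{2}\right) \left(1 \cdot \frac{1}{28} + \frac{22}{1^{2}}\right) = 10 + \left(2 + 2 \cdot 49\right) \left(1 \cdot \frac{1}{28} + \frac{22}{1}\right) = 10 + \left(2 + 98\right) \left(\frac{1}{28} + 22 \cdot 1\right) = 10 + 100 \left(\frac{1}{28} + 22\right) = 10 + 100 \cdot \frac{617}{28} = 10 + \frac{15425}{7} = \frac{15495}{7}$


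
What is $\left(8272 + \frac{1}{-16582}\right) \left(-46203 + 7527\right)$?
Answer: $- \frac{2652521967414}{8291} \approx -3.1993 \cdot 10^{8}$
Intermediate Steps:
$\left(8272 + \frac{1}{-16582}\right) \left(-46203 + 7527\right) = \left(8272 - \frac{1}{16582}\right) \left(-38676\right) = \frac{137166303}{16582} \left(-38676\right) = - \frac{2652521967414}{8291}$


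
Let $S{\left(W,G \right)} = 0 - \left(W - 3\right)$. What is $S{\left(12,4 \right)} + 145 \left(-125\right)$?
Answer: $-18134$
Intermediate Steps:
$S{\left(W,G \right)} = 3 - W$ ($S{\left(W,G \right)} = 0 - \left(-3 + W\right) = 3 - W$)
$S{\left(12,4 \right)} + 145 \left(-125\right) = \left(3 - 12\right) + 145 \left(-125\right) = \left(3 - 12\right) - 18125 = -9 - 18125 = -18134$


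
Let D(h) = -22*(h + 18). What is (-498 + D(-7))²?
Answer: 547600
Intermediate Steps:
D(h) = -396 - 22*h (D(h) = -22*(18 + h) = -396 - 22*h)
(-498 + D(-7))² = (-498 + (-396 - 22*(-7)))² = (-498 + (-396 + 154))² = (-498 - 242)² = (-740)² = 547600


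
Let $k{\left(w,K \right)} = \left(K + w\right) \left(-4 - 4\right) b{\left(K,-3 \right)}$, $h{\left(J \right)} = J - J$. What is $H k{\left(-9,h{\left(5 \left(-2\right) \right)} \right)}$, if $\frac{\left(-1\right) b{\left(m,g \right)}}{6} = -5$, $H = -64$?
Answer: $-138240$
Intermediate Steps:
$h{\left(J \right)} = 0$
$b{\left(m,g \right)} = 30$ ($b{\left(m,g \right)} = \left(-6\right) \left(-5\right) = 30$)
$k{\left(w,K \right)} = - 240 K - 240 w$ ($k{\left(w,K \right)} = \left(K + w\right) \left(-4 - 4\right) 30 = \left(K + w\right) \left(-8\right) 30 = \left(- 8 K - 8 w\right) 30 = - 240 K - 240 w$)
$H k{\left(-9,h{\left(5 \left(-2\right) \right)} \right)} = - 64 \left(\left(-240\right) 0 - -2160\right) = - 64 \left(0 + 2160\right) = \left(-64\right) 2160 = -138240$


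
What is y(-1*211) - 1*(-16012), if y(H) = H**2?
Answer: 60533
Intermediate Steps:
y(-1*211) - 1*(-16012) = (-1*211)**2 - 1*(-16012) = (-211)**2 + 16012 = 44521 + 16012 = 60533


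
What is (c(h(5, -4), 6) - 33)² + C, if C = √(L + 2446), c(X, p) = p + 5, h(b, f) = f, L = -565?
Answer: 484 + 3*√209 ≈ 527.37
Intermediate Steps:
c(X, p) = 5 + p
C = 3*√209 (C = √(-565 + 2446) = √1881 = 3*√209 ≈ 43.370)
(c(h(5, -4), 6) - 33)² + C = ((5 + 6) - 33)² + 3*√209 = (11 - 33)² + 3*√209 = (-22)² + 3*√209 = 484 + 3*√209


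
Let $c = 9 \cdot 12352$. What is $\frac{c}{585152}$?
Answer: $\frac{1737}{9143} \approx 0.18998$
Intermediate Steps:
$c = 111168$
$\frac{c}{585152} = \frac{111168}{585152} = 111168 \cdot \frac{1}{585152} = \frac{1737}{9143}$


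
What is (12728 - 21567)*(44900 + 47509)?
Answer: -816803151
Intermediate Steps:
(12728 - 21567)*(44900 + 47509) = -8839*92409 = -816803151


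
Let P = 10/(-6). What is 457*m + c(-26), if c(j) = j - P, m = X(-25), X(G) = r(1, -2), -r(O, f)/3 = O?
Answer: -4186/3 ≈ -1395.3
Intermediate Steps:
r(O, f) = -3*O
P = -5/3 (P = 10*(-⅙) = -5/3 ≈ -1.6667)
X(G) = -3 (X(G) = -3*1 = -3)
m = -3
c(j) = 5/3 + j (c(j) = j - 1*(-5/3) = j + 5/3 = 5/3 + j)
457*m + c(-26) = 457*(-3) + (5/3 - 26) = -1371 - 73/3 = -4186/3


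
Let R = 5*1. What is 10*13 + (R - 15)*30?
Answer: -170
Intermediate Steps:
R = 5
10*13 + (R - 15)*30 = 10*13 + (5 - 15)*30 = 130 - 10*30 = 130 - 300 = -170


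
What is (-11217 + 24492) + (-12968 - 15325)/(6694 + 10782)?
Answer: 231965607/17476 ≈ 13273.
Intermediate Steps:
(-11217 + 24492) + (-12968 - 15325)/(6694 + 10782) = 13275 - 28293/17476 = 231965607/17476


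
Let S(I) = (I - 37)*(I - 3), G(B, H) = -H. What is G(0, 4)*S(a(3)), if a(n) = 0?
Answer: -444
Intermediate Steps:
S(I) = (-37 + I)*(-3 + I)
G(0, 4)*S(a(3)) = (-1*4)*(111 + 0² - 40*0) = -4*(111 + 0 + 0) = -4*111 = -444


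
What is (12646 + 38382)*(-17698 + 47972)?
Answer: 1544821672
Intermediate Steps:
(12646 + 38382)*(-17698 + 47972) = 51028*30274 = 1544821672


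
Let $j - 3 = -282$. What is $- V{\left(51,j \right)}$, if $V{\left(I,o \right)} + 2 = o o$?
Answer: $-77839$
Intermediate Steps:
$j = -279$ ($j = 3 - 282 = -279$)
$V{\left(I,o \right)} = -2 + o^{2}$ ($V{\left(I,o \right)} = -2 + o o = -2 + o^{2}$)
$- V{\left(51,j \right)} = - (-2 + \left(-279\right)^{2}) = - (-2 + 77841) = \left(-1\right) 77839 = -77839$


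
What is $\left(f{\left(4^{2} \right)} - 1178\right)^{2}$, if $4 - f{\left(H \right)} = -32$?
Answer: $1304164$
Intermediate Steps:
$f{\left(H \right)} = 36$ ($f{\left(H \right)} = 4 - -32 = 4 + 32 = 36$)
$\left(f{\left(4^{2} \right)} - 1178\right)^{2} = \left(36 - 1178\right)^{2} = \left(-1142\right)^{2} = 1304164$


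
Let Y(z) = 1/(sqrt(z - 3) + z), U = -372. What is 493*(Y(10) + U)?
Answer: -17050898/93 - 493*sqrt(7)/93 ≈ -1.8336e+5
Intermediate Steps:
Y(z) = 1/(z + sqrt(-3 + z)) (Y(z) = 1/(sqrt(-3 + z) + z) = 1/(z + sqrt(-3 + z)))
493*(Y(10) + U) = 493*(1/(10 + sqrt(-3 + 10)) - 372) = 493*(1/(10 + sqrt(7)) - 372) = 493*(-372 + 1/(10 + sqrt(7))) = -183396 + 493/(10 + sqrt(7))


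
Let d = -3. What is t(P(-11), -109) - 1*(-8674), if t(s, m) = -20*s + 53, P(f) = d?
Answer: 8787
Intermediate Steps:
P(f) = -3
t(s, m) = 53 - 20*s
t(P(-11), -109) - 1*(-8674) = (53 - 20*(-3)) - 1*(-8674) = (53 + 60) + 8674 = 113 + 8674 = 8787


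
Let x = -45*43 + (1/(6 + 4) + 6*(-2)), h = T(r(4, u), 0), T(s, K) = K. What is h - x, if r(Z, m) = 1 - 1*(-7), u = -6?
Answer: 19469/10 ≈ 1946.9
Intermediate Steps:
r(Z, m) = 8 (r(Z, m) = 1 + 7 = 8)
h = 0
x = -19469/10 (x = -1935 + (1/10 - 12) = -1935 + (⅒ - 12) = -1935 - 119/10 = -19469/10 ≈ -1946.9)
h - x = 0 - 1*(-19469/10) = 0 + 19469/10 = 19469/10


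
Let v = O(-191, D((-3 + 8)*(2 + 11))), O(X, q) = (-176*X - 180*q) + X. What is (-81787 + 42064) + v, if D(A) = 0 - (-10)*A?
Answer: -123298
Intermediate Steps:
D(A) = 10*A (D(A) = 0 + 10*A = 10*A)
O(X, q) = -180*q - 175*X (O(X, q) = (-180*q - 176*X) + X = -180*q - 175*X)
v = -83575 (v = -1800*(-3 + 8)*(2 + 11) - 175*(-191) = -1800*5*13 + 33425 = -1800*65 + 33425 = -180*650 + 33425 = -117000 + 33425 = -83575)
(-81787 + 42064) + v = (-81787 + 42064) - 83575 = -39723 - 83575 = -123298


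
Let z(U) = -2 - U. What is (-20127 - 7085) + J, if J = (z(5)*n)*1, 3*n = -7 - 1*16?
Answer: -81475/3 ≈ -27158.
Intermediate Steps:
n = -23/3 (n = (-7 - 1*16)/3 = (-7 - 16)/3 = (⅓)*(-23) = -23/3 ≈ -7.6667)
J = 161/3 (J = ((-2 - 1*5)*(-23/3))*1 = ((-2 - 5)*(-23/3))*1 = -7*(-23/3)*1 = (161/3)*1 = 161/3 ≈ 53.667)
(-20127 - 7085) + J = (-20127 - 7085) + 161/3 = -27212 + 161/3 = -81475/3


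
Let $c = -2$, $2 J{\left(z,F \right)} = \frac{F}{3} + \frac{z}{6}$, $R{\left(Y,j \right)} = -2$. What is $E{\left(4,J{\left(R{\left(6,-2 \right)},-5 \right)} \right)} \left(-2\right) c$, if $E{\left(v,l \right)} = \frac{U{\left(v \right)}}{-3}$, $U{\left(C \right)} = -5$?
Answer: $\frac{20}{3} \approx 6.6667$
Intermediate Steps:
$J{\left(z,F \right)} = \frac{F}{6} + \frac{z}{12}$ ($J{\left(z,F \right)} = \frac{\frac{F}{3} + \frac{z}{6}}{2} = \frac{F}{6} + \frac{z}{12}$)
$E{\left(v,l \right)} = \frac{5}{3}$ ($E{\left(v,l \right)} = - \frac{5}{-3} = \left(-5\right) \left(- \frac{1}{3}\right) = \frac{5}{3}$)
$E{\left(4,J{\left(R{\left(6,-2 \right)},-5 \right)} \right)} \left(-2\right) c = \frac{5}{3} \left(-2\right) \left(-2\right) = \left(- \frac{10}{3}\right) \left(-2\right) = \frac{20}{3}$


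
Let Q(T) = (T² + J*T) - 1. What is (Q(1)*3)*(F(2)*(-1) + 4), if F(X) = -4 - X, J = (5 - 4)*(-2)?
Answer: -60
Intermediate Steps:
J = -2 (J = 1*(-2) = -2)
Q(T) = -1 + T² - 2*T (Q(T) = (T² - 2*T) - 1 = -1 + T² - 2*T)
(Q(1)*3)*(F(2)*(-1) + 4) = ((-1 + 1² - 2*1)*3)*((-4 - 1*2)*(-1) + 4) = ((-1 + 1 - 2)*3)*((-4 - 2)*(-1) + 4) = (-2*3)*(-6*(-1) + 4) = -6*(6 + 4) = -6*10 = -60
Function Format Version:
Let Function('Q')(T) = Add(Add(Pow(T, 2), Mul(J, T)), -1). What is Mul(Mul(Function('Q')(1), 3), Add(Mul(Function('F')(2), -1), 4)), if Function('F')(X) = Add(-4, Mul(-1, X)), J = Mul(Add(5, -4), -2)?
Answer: -60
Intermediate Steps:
J = -2 (J = Mul(1, -2) = -2)
Function('Q')(T) = Add(-1, Pow(T, 2), Mul(-2, T)) (Function('Q')(T) = Add(Add(Pow(T, 2), Mul(-2, T)), -1) = Add(-1, Pow(T, 2), Mul(-2, T)))
Mul(Mul(Function('Q')(1), 3), Add(Mul(Function('F')(2), -1), 4)) = Mul(Mul(Add(-1, Pow(1, 2), Mul(-2, 1)), 3), Add(Mul(Add(-4, Mul(-1, 2)), -1), 4)) = Mul(Mul(Add(-1, 1, -2), 3), Add(Mul(Add(-4, -2), -1), 4)) = Mul(Mul(-2, 3), Add(Mul(-6, -1), 4)) = Mul(-6, Add(6, 4)) = Mul(-6, 10) = -60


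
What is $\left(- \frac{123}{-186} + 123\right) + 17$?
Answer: $\frac{8721}{62} \approx 140.66$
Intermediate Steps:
$\left(- \frac{123}{-186} + 123\right) + 17 = \left(\left(-123\right) \left(- \frac{1}{186}\right) + 123\right) + 17 = \left(\frac{41}{62} + 123\right) + 17 = \frac{7667}{62} + 17 = \frac{8721}{62}$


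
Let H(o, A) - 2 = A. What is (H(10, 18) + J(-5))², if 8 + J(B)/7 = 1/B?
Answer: 34969/25 ≈ 1398.8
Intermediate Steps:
H(o, A) = 2 + A
J(B) = -56 + 7/B
(H(10, 18) + J(-5))² = ((2 + 18) + (-56 + 7/(-5)))² = (20 + (-56 + 7*(-⅕)))² = (20 + (-56 - 7/5))² = (20 - 287/5)² = (-187/5)² = 34969/25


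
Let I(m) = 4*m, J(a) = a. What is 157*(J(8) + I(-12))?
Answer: -6280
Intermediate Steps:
157*(J(8) + I(-12)) = 157*(8 + 4*(-12)) = 157*(8 - 48) = 157*(-40) = -6280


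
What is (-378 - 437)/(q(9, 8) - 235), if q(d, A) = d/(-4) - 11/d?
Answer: 5868/1717 ≈ 3.4176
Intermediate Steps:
q(d, A) = -11/d - d/4 (q(d, A) = d*(-¼) - 11/d = -d/4 - 11/d = -11/d - d/4)
(-378 - 437)/(q(9, 8) - 235) = (-378 - 437)/((-11/9 - ¼*9) - 235) = -815/((-11*⅑ - 9/4) - 235) = -815/((-11/9 - 9/4) - 235) = -815/(-125/36 - 235) = -815/(-8585/36) = -815*(-36/8585) = 5868/1717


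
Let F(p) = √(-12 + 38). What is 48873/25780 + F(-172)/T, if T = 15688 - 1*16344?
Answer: 48873/25780 - √26/656 ≈ 1.8880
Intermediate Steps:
T = -656 (T = 15688 - 16344 = -656)
F(p) = √26
48873/25780 + F(-172)/T = 48873/25780 + √26/(-656) = 48873*(1/25780) + √26*(-1/656) = 48873/25780 - √26/656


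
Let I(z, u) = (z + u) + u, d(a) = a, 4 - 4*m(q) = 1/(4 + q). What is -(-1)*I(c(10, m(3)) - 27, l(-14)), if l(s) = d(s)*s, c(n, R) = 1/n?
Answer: 3651/10 ≈ 365.10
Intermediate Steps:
m(q) = 1 - 1/(4*(4 + q))
l(s) = s² (l(s) = s*s = s²)
I(z, u) = z + 2*u (I(z, u) = (u + z) + u = z + 2*u)
-(-1)*I(c(10, m(3)) - 27, l(-14)) = -(-1)*((1/10 - 27) + 2*(-14)²) = -(-1)*((⅒ - 27) + 2*196) = -(-1)*(-269/10 + 392) = -(-1)*3651/10 = -1*(-3651/10) = 3651/10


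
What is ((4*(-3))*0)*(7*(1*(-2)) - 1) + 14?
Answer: 14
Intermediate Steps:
((4*(-3))*0)*(7*(1*(-2)) - 1) + 14 = (-12*0)*(7*(-2) - 1) + 14 = 0*(-14 - 1) + 14 = 0*(-15) + 14 = 0 + 14 = 14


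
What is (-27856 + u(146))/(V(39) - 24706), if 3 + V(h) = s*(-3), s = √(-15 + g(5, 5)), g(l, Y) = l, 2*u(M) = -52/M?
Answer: 50245776209/44569038283 - 6100503*I*√10/44569038283 ≈ 1.1274 - 0.00043285*I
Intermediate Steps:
u(M) = -26/M (u(M) = (-52/M)/2 = -26/M)
s = I*√10 (s = √(-15 + 5) = √(-10) = I*√10 ≈ 3.1623*I)
V(h) = -3 - 3*I*√10 (V(h) = -3 + (I*√10)*(-3) = -3 - 3*I*√10)
(-27856 + u(146))/(V(39) - 24706) = (-27856 - 26/146)/((-3 - 3*I*√10) - 24706) = (-27856 - 26*1/146)/(-24709 - 3*I*√10) = (-27856 - 13/73)/(-24709 - 3*I*√10) = -2033501/(73*(-24709 - 3*I*√10))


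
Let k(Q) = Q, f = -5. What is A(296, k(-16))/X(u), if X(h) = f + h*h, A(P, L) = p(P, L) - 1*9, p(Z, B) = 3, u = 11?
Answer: -3/58 ≈ -0.051724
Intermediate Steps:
A(P, L) = -6 (A(P, L) = 3 - 1*9 = 3 - 9 = -6)
X(h) = -5 + h² (X(h) = -5 + h*h = -5 + h²)
A(296, k(-16))/X(u) = -6/(-5 + 11²) = -6/(-5 + 121) = -6/116 = -6*1/116 = -3/58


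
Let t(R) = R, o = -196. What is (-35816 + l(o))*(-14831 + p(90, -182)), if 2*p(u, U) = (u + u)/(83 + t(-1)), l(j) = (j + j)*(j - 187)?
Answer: -69509532320/41 ≈ -1.6954e+9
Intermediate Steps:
l(j) = 2*j*(-187 + j) (l(j) = (2*j)*(-187 + j) = 2*j*(-187 + j))
p(u, U) = u/82 (p(u, U) = ((u + u)/(83 - 1))/2 = ((2*u)/82)/2 = ((2*u)*(1/82))/2 = (u/41)/2 = u/82)
(-35816 + l(o))*(-14831 + p(90, -182)) = (-35816 + 2*(-196)*(-187 - 196))*(-14831 + (1/82)*90) = (-35816 + 2*(-196)*(-383))*(-14831 + 45/41) = (-35816 + 150136)*(-608026/41) = 114320*(-608026/41) = -69509532320/41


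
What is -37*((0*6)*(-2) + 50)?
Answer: -1850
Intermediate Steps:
-37*((0*6)*(-2) + 50) = -37*(0*(-2) + 50) = -37*(0 + 50) = -37*50 = -1850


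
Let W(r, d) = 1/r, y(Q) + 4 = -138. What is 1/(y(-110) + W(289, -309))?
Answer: -289/41037 ≈ -0.0070424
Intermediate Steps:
y(Q) = -142 (y(Q) = -4 - 138 = -142)
1/(y(-110) + W(289, -309)) = 1/(-142 + 1/289) = 1/(-41037/289) = -289/41037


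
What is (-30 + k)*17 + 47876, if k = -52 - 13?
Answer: 46261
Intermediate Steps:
k = -65
(-30 + k)*17 + 47876 = (-30 - 65)*17 + 47876 = -95*17 + 47876 = -1615 + 47876 = 46261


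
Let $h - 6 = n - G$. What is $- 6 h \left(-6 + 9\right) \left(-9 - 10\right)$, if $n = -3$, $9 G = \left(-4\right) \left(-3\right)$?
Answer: $570$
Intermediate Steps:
$G = \frac{4}{3}$ ($G = \frac{\left(-4\right) \left(-3\right)}{9} = \frac{1}{9} \cdot 12 = \frac{4}{3} \approx 1.3333$)
$h = \frac{5}{3}$ ($h = 6 - \frac{13}{3} = \frac{5}{3} \approx 1.6667$)
$- 6 h \left(-6 + 9\right) \left(-9 - 10\right) = \left(-6\right) \frac{5}{3} \left(-6 + 9\right) \left(-9 - 10\right) = - 10 \cdot 3 \left(-19\right) = \left(-10\right) \left(-57\right) = 570$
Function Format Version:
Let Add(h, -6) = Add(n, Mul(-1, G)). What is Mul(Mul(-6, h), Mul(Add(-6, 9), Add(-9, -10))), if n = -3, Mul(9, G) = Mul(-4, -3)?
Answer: 570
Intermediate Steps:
G = Rational(4, 3) (G = Mul(Rational(1, 9), Mul(-4, -3)) = Mul(Rational(1, 9), 12) = Rational(4, 3) ≈ 1.3333)
h = Rational(5, 3) (h = Add(6, Add(-3, Mul(-1, Rational(4, 3)))) = Add(6, Add(-3, Rational(-4, 3))) = Add(6, Rational(-13, 3)) = Rational(5, 3) ≈ 1.6667)
Mul(Mul(-6, h), Mul(Add(-6, 9), Add(-9, -10))) = Mul(Mul(-6, Rational(5, 3)), Mul(Add(-6, 9), Add(-9, -10))) = Mul(-10, Mul(3, -19)) = Mul(-10, -57) = 570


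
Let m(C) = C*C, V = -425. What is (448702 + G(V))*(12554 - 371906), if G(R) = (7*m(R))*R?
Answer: 192939924163896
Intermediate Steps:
m(C) = C**2
G(R) = 7*R**3 (G(R) = (7*R**2)*R = 7*R**3)
(448702 + G(V))*(12554 - 371906) = (448702 + 7*(-425)**3)*(12554 - 371906) = (448702 + 7*(-76765625))*(-359352) = (448702 - 537359375)*(-359352) = -536910673*(-359352) = 192939924163896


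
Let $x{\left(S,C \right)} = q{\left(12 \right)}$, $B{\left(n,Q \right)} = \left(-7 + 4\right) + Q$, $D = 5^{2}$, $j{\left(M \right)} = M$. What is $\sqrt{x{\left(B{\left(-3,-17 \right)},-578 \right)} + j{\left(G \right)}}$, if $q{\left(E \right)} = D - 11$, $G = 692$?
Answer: $\sqrt{706} \approx 26.571$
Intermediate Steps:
$D = 25$
$B{\left(n,Q \right)} = -3 + Q$
$q{\left(E \right)} = 14$ ($q{\left(E \right)} = 25 - 11 = 14$)
$x{\left(S,C \right)} = 14$
$\sqrt{x{\left(B{\left(-3,-17 \right)},-578 \right)} + j{\left(G \right)}} = \sqrt{14 + 692} = \sqrt{706}$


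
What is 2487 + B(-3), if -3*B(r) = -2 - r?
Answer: 7460/3 ≈ 2486.7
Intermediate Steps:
B(r) = 2/3 + r/3 (B(r) = -(-2 - r)/3 = 2/3 + r/3)
2487 + B(-3) = 2487 + (2/3 + (1/3)*(-3)) = 2487 + (2/3 - 1) = 2487 - 1/3 = 7460/3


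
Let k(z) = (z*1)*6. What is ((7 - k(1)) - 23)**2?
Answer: 484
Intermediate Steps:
k(z) = 6*z (k(z) = z*6 = 6*z)
((7 - k(1)) - 23)**2 = ((7 - 6) - 23)**2 = (1 - 23)**2 = (-22)**2 = 484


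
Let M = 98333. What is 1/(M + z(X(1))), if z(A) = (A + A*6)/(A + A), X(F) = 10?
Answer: 2/196673 ≈ 1.0169e-5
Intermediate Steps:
z(A) = 7/2 (z(A) = (A + 6*A)/((2*A)) = (7*A)*(1/(2*A)) = 7/2)
1/(M + z(X(1))) = 1/(98333 + 7/2) = 1/(196673/2) = 2/196673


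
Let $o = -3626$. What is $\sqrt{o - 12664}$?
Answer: $3 i \sqrt{1810} \approx 127.63 i$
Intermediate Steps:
$\sqrt{o - 12664} = \sqrt{-3626 - 12664} = \sqrt{-16290} = 3 i \sqrt{1810}$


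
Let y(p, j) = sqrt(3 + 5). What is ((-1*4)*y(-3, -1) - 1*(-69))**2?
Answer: 4889 - 1104*sqrt(2) ≈ 3327.7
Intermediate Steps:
y(p, j) = 2*sqrt(2) (y(p, j) = sqrt(8) = 2*sqrt(2))
((-1*4)*y(-3, -1) - 1*(-69))**2 = ((-1*4)*(2*sqrt(2)) - 1*(-69))**2 = (-8*sqrt(2) + 69)**2 = (69 - 8*sqrt(2))**2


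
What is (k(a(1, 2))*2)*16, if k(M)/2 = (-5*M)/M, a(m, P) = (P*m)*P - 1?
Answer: -320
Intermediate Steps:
a(m, P) = -1 + m*P**2 (a(m, P) = m*P**2 - 1 = -1 + m*P**2)
k(M) = -10 (k(M) = 2*((-5*M)/M) = 2*(-5) = -10)
(k(a(1, 2))*2)*16 = -10*2*16 = -20*16 = -320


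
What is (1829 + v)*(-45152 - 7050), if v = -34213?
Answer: 1690509568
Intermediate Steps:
(1829 + v)*(-45152 - 7050) = (1829 - 34213)*(-45152 - 7050) = -32384*(-52202) = 1690509568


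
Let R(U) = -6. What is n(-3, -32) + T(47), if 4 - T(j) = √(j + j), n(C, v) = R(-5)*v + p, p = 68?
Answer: 264 - √94 ≈ 254.30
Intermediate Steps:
n(C, v) = 68 - 6*v (n(C, v) = -6*v + 68 = 68 - 6*v)
T(j) = 4 - √2*√j (T(j) = 4 - √(j + j) = 4 - √(2*j) = 4 - √2*√j)
n(-3, -32) + T(47) = (68 - 6*(-32)) + (4 - √2*√47) = (68 + 192) + (4 - √94) = 260 + (4 - √94) = 264 - √94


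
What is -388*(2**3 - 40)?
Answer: 12416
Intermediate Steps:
-388*(2**3 - 40) = -388*(8 - 40) = -388*(-32) = 12416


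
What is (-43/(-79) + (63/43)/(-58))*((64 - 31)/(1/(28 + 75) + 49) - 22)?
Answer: -11009543105/994587248 ≈ -11.069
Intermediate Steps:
(-43/(-79) + (63/43)/(-58))*((64 - 31)/(1/(28 + 75) + 49) - 22) = (-43*(-1/79) + (63*(1/43))*(-1/58))*(33/(1/103 + 49) - 22) = (43/79 + (63/43)*(-1/58))*(33/(1/103 + 49) - 22) = (43/79 - 63/2494)*(33/(5048/103) - 22) = 102265*(33*(103/5048) - 22)/197026 = 102265*(3399/5048 - 22)/197026 = (102265/197026)*(-107657/5048) = -11009543105/994587248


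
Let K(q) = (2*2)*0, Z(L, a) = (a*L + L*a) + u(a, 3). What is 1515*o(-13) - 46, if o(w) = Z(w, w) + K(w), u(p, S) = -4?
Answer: 505964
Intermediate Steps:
Z(L, a) = -4 + 2*L*a (Z(L, a) = (a*L + L*a) - 4 = (L*a + L*a) - 4 = 2*L*a - 4 = -4 + 2*L*a)
K(q) = 0 (K(q) = 4*0 = 0)
o(w) = -4 + 2*w² (o(w) = (-4 + 2*w*w) + 0 = (-4 + 2*w²) + 0 = -4 + 2*w²)
1515*o(-13) - 46 = 1515*(-4 + 2*(-13)²) - 46 = 1515*(-4 + 2*169) - 46 = 1515*(-4 + 338) - 46 = 1515*334 - 46 = 506010 - 46 = 505964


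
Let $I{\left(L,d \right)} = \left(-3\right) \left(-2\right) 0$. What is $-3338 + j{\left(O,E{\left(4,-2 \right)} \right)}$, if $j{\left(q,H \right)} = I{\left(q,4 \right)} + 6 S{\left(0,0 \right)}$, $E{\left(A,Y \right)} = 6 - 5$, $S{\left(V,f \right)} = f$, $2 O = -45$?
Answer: $-3338$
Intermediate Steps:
$O = - \frac{45}{2}$ ($O = \frac{1}{2} \left(-45\right) = - \frac{45}{2} \approx -22.5$)
$I{\left(L,d \right)} = 0$ ($I{\left(L,d \right)} = 6 \cdot 0 = 0$)
$E{\left(A,Y \right)} = 1$ ($E{\left(A,Y \right)} = 6 - 5 = 1$)
$j{\left(q,H \right)} = 0$ ($j{\left(q,H \right)} = 0 + 6 \cdot 0 = 0 + 0 = 0$)
$-3338 + j{\left(O,E{\left(4,-2 \right)} \right)} = -3338 + 0 = -3338$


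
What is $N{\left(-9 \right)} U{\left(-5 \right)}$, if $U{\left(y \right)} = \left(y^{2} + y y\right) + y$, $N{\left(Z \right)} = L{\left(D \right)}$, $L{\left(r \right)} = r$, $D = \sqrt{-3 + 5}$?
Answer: $45 \sqrt{2} \approx 63.64$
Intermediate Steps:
$D = \sqrt{2} \approx 1.4142$
$N{\left(Z \right)} = \sqrt{2}$
$U{\left(y \right)} = y + 2 y^{2}$ ($U{\left(y \right)} = \left(y^{2} + y^{2}\right) + y = 2 y^{2} + y = y + 2 y^{2}$)
$N{\left(-9 \right)} U{\left(-5 \right)} = \sqrt{2} \left(- 5 \left(1 + 2 \left(-5\right)\right)\right) = \sqrt{2} \left(- 5 \left(1 - 10\right)\right) = \sqrt{2} \left(\left(-5\right) \left(-9\right)\right) = \sqrt{2} \cdot 45 = 45 \sqrt{2}$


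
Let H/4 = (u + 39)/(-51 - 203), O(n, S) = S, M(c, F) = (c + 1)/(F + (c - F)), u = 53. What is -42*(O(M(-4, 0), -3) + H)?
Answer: 23730/127 ≈ 186.85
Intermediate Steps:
M(c, F) = (1 + c)/c
H = -184/127 (H = 4*((53 + 39)/(-51 - 203)) = 4*(92/(-254)) = 4*(92*(-1/254)) = 4*(-46/127) = -184/127 ≈ -1.4488)
-42*(O(M(-4, 0), -3) + H) = -42*(-3 - 184/127) = -42*(-565/127) = 23730/127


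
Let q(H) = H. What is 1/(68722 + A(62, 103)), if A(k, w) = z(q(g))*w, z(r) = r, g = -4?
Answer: 1/68310 ≈ 1.4639e-5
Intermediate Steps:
A(k, w) = -4*w
1/(68722 + A(62, 103)) = 1/(68722 - 4*103) = 1/(68722 - 412) = 1/68310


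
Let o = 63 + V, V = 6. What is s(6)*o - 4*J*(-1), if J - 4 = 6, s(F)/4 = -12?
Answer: -3272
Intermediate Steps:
s(F) = -48 (s(F) = 4*(-12) = -48)
J = 10 (J = 4 + 6 = 10)
o = 69 (o = 63 + 6 = 69)
s(6)*o - 4*J*(-1) = -48*69 - 4*10*(-1) = -3312 - 40*(-1) = -3312 + 40 = -3272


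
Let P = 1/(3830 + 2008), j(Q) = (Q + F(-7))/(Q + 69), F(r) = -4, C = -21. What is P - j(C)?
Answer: 8111/15568 ≈ 0.52100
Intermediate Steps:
j(Q) = (-4 + Q)/(69 + Q) (j(Q) = (Q - 4)/(Q + 69) = (-4 + Q)/(69 + Q))
P = 1/5838 ≈ 0.00017129
P - j(C) = 1/5838 - (-4 - 21)/(69 - 21) = 1/5838 - (-25)/48 = 1/5838 - 1*(-25/48) = 1/5838 + 25/48 = 8111/15568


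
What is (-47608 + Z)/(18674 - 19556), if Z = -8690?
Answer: 9383/147 ≈ 63.830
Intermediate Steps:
(-47608 + Z)/(18674 - 19556) = (-47608 - 8690)/(18674 - 19556) = -56298/(-882) = -56298*(-1/882) = 9383/147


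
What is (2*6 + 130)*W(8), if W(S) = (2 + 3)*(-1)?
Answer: -710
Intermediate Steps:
W(S) = -5 (W(S) = 5*(-1) = -5)
(2*6 + 130)*W(8) = (2*6 + 130)*(-5) = (12 + 130)*(-5) = 142*(-5) = -710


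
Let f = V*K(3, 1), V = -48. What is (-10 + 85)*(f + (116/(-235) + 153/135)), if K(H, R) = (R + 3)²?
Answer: -2704945/47 ≈ -57552.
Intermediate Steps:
K(H, R) = (3 + R)²
f = -768 (f = -48*(3 + 1)² = -48*4² = -48*16 = -768)
(-10 + 85)*(f + (116/(-235) + 153/135)) = (-10 + 85)*(-768 + (116/(-235) + 153/135)) = 75*(-768 + (116*(-1/235) + 153*(1/135))) = 75*(-768 + (-116/235 + 17/15)) = 75*(-768 + 451/705) = 75*(-540989/705) = -2704945/47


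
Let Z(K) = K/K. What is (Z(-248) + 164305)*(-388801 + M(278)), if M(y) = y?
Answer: -63836660038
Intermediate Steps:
Z(K) = 1
(Z(-248) + 164305)*(-388801 + M(278)) = (1 + 164305)*(-388801 + 278) = 164306*(-388523) = -63836660038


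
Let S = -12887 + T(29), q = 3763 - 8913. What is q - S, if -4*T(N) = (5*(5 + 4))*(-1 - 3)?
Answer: 7692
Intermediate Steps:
T(N) = 45 (T(N) = -5*(5 + 4)*(-1 - 3)/4 = -5*9*(-4)/4 = -45*(-4)/4 = -¼*(-180) = 45)
q = -5150
S = -12842 (S = -12887 + 45 = -12842)
q - S = -5150 - 1*(-12842) = -5150 + 12842 = 7692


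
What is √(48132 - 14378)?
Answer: √33754 ≈ 183.72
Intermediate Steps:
√(48132 - 14378) = √33754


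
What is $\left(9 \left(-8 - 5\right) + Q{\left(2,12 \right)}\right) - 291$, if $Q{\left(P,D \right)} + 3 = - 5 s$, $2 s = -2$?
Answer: $-406$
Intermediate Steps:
$s = -1$ ($s = \frac{1}{2} \left(-2\right) = -1$)
$Q{\left(P,D \right)} = 2$ ($Q{\left(P,D \right)} = -3 - -5 = -3 + 5 = 2$)
$\left(9 \left(-8 - 5\right) + Q{\left(2,12 \right)}\right) - 291 = \left(9 \left(-8 - 5\right) + 2\right) - 291 = \left(9 \left(-13\right) + 2\right) - 291 = \left(-117 + 2\right) - 291 = -115 - 291 = -406$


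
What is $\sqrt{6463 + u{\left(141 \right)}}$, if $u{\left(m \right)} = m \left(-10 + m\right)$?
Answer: $\sqrt{24934} \approx 157.91$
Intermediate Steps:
$\sqrt{6463 + u{\left(141 \right)}} = \sqrt{6463 + 141 \left(-10 + 141\right)} = \sqrt{6463 + 141 \cdot 131} = \sqrt{6463 + 18471} = \sqrt{24934}$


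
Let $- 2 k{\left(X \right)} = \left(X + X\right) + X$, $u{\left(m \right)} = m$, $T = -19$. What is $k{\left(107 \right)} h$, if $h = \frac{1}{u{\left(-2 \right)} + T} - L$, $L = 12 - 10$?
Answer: $\frac{4601}{14} \approx 328.64$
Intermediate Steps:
$k{\left(X \right)} = - \frac{3 X}{2}$ ($k{\left(X \right)} = - \frac{\left(X + X\right) + X}{2} = - \frac{2 X + X}{2} = - \frac{3 X}{2}$)
$L = 2$ ($L = 12 - 10 = 2$)
$h = - \frac{43}{21}$ ($h = \frac{1}{-2 - 19} - 2 = \frac{1}{-21} - 2 = - \frac{1}{21} - 2 = - \frac{43}{21} \approx -2.0476$)
$k{\left(107 \right)} h = \left(- \frac{3}{2}\right) 107 \left(- \frac{43}{21}\right) = \left(- \frac{321}{2}\right) \left(- \frac{43}{21}\right) = \frac{4601}{14}$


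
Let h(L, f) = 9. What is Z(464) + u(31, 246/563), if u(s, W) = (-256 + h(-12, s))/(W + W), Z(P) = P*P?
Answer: 105786571/492 ≈ 2.1501e+5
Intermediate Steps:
Z(P) = P**2
u(s, W) = -247/(2*W) (u(s, W) = (-256 + 9)/(W + W) = -247*1/(2*W) = -247/(2*W))
Z(464) + u(31, 246/563) = 464**2 - 247/(2*(246/563)) = 215296 - 247/(2*(246*(1/563))) = 215296 - 247/(2*246/563) = 215296 - 247/2*563/246 = 215296 - 139061/492 = 105786571/492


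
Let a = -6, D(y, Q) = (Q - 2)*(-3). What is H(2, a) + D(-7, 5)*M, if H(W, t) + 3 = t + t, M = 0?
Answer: -15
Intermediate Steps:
D(y, Q) = 6 - 3*Q (D(y, Q) = (-2 + Q)*(-3) = 6 - 3*Q)
H(W, t) = -3 + 2*t (H(W, t) = -3 + (t + t) = -3 + 2*t)
H(2, a) + D(-7, 5)*M = (-3 + 2*(-6)) + (6 - 3*5)*0 = (-3 - 12) + (6 - 15)*0 = -15 - 9*0 = -15 + 0 = -15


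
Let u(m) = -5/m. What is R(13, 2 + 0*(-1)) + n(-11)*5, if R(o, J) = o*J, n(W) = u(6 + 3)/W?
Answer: 2599/99 ≈ 26.253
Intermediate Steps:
n(W) = -5/(9*W) (n(W) = (-5/(6 + 3))/W = (-5/9)/W = (-5*1/9)/W = -5/(9*W))
R(o, J) = J*o
R(13, 2 + 0*(-1)) + n(-11)*5 = (2 + 0*(-1))*13 - 5/9/(-11)*5 = (2 + 0)*13 - 5/9*(-1/11)*5 = 2*13 + (5/99)*5 = 26 + 25/99 = 2599/99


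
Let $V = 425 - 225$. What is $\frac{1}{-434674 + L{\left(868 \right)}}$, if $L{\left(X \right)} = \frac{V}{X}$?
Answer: $- \frac{217}{94324208} \approx -2.3006 \cdot 10^{-6}$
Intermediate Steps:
$V = 200$ ($V = 425 - 225 = 200$)
$L{\left(X \right)} = \frac{200}{X}$
$\frac{1}{-434674 + L{\left(868 \right)}} = \frac{1}{-434674 + \frac{200}{868}} = \frac{1}{-434674 + 200 \cdot \frac{1}{868}} = \frac{1}{-434674 + \frac{50}{217}} = \frac{1}{- \frac{94324208}{217}} = - \frac{217}{94324208}$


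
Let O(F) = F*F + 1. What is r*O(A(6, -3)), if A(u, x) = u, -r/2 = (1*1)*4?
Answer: -296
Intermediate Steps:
r = -8 (r = -2*1*1*4 = -2*4 = -8)
O(F) = 1 + F² (O(F) = F² + 1 = 1 + F²)
r*O(A(6, -3)) = -8*(1 + 6²) = -8*(1 + 36) = -8*37 = -296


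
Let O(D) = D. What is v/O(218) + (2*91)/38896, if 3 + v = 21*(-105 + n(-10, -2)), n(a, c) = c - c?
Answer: -1650821/163064 ≈ -10.124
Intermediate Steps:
n(a, c) = 0
v = -2208 (v = -3 + 21*(-105 + 0) = -3 + 21*(-105) = -3 - 2205 = -2208)
v/O(218) + (2*91)/38896 = -2208/218 + (2*91)/38896 = -2208*1/218 + 182*(1/38896) = -1104/109 + 7/1496 = -1650821/163064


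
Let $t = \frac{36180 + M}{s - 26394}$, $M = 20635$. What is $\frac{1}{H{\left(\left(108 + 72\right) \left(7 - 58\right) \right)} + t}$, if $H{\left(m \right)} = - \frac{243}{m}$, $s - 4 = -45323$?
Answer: $- \frac{24382420}{18671683} \approx -1.3059$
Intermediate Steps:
$s = -45319$ ($s = 4 - 45323 = -45319$)
$t = - \frac{56815}{71713}$ ($t = \frac{36180 + 20635}{-45319 - 26394} = \frac{56815}{-71713} = 56815 \left(- \frac{1}{71713}\right) = - \frac{56815}{71713} \approx -0.79226$)
$\frac{1}{H{\left(\left(108 + 72\right) \left(7 - 58\right) \right)} + t} = \frac{1}{- \frac{243}{\left(108 + 72\right) \left(7 - 58\right)} - \frac{56815}{71713}} = \frac{1}{- \frac{243}{180 \left(-51\right)} - \frac{56815}{71713}} = \frac{1}{- \frac{243}{-9180} - \frac{56815}{71713}} = \frac{1}{\left(-243\right) \left(- \frac{1}{9180}\right) - \frac{56815}{71713}} = \frac{1}{\frac{9}{340} - \frac{56815}{71713}} = \frac{1}{- \frac{18671683}{24382420}} = - \frac{24382420}{18671683}$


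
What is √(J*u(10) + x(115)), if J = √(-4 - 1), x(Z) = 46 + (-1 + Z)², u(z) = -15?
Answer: √(13042 - 15*I*√5) ≈ 114.2 - 0.1469*I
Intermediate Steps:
J = I*√5 (J = √(-5) = I*√5 ≈ 2.2361*I)
√(J*u(10) + x(115)) = √((I*√5)*(-15) + (46 + (-1 + 115)²)) = √(-15*I*√5 + (46 + 114²)) = √(-15*I*√5 + (46 + 12996)) = √(-15*I*√5 + 13042) = √(13042 - 15*I*√5)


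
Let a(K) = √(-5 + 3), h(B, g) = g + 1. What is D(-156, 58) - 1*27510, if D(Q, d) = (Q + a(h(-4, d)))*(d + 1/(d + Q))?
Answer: -1791264/49 + 5683*I*√2/98 ≈ -36556.0 + 82.01*I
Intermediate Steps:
h(B, g) = 1 + g
a(K) = I*√2 (a(K) = √(-2) = I*√2)
D(Q, d) = (Q + I*√2)*(d + 1/(Q + d)) (D(Q, d) = (Q + I*√2)*(d + 1/(d + Q)) = (Q + I*√2)*(d + 1/(Q + d)))
D(-156, 58) - 1*27510 = (-156 + I*√2 - 156*58² + 58*(-156)² + I*√2*58² + I*(-156)*58*√2)/(-156 + 58) - 1*27510 = (-156 + I*√2 - 156*3364 + 58*24336 + I*√2*3364 - 9048*I*√2)/(-98) - 27510 = -(-156 + I*√2 - 524784 + 1411488 + 3364*I*√2 - 9048*I*√2)/98 - 27510 = -(886548 - 5683*I*√2)/98 - 27510 = (-443274/49 + 5683*I*√2/98) - 27510 = -1791264/49 + 5683*I*√2/98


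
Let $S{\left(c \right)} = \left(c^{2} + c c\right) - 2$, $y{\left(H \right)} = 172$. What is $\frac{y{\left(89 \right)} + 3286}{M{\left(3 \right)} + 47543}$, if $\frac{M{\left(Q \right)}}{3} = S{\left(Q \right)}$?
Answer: $\frac{3458}{47591} \approx 0.072661$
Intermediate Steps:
$S{\left(c \right)} = -2 + 2 c^{2}$ ($S{\left(c \right)} = \left(c^{2} + c^{2}\right) - 2 = 2 c^{2} - 2 = -2 + 2 c^{2}$)
$M{\left(Q \right)} = -6 + 6 Q^{2}$ ($M{\left(Q \right)} = 3 \left(-2 + 2 Q^{2}\right) = -6 + 6 Q^{2}$)
$\frac{y{\left(89 \right)} + 3286}{M{\left(3 \right)} + 47543} = \frac{172 + 3286}{\left(-6 + 6 \cdot 3^{2}\right) + 47543} = \frac{3458}{\left(-6 + 6 \cdot 9\right) + 47543} = \frac{3458}{\left(-6 + 54\right) + 47543} = \frac{3458}{48 + 47543} = \frac{3458}{47591}$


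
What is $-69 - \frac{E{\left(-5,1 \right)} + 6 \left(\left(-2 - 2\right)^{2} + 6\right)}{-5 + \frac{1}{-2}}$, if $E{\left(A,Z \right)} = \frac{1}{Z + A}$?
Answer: $- \frac{991}{22} \approx -45.045$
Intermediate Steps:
$E{\left(A,Z \right)} = \frac{1}{A + Z}$
$-69 - \frac{E{\left(-5,1 \right)} + 6 \left(\left(-2 - 2\right)^{2} + 6\right)}{-5 + \frac{1}{-2}} = -69 - \frac{\frac{1}{-5 + 1} + 6 \left(\left(-2 - 2\right)^{2} + 6\right)}{-5 + \frac{1}{-2}} = -69 - \frac{\frac{1}{-4} + 6 \left(\left(-4\right)^{2} + 6\right)}{-5 - \frac{1}{2}} = -69 - \frac{- \frac{1}{4} + 6 \left(16 + 6\right)}{- \frac{11}{2}} = -69 - - \frac{2 \left(- \frac{1}{4} + 6 \cdot 22\right)}{11} = -69 - - \frac{2 \left(- \frac{1}{4} + 132\right)}{11} = -69 - \left(- \frac{2}{11}\right) \frac{527}{4} = -69 - - \frac{527}{22} = -69 + \frac{527}{22} = - \frac{991}{22}$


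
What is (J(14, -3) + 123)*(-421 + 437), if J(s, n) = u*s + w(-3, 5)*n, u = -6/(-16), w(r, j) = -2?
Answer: 2148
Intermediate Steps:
u = 3/8 (u = -6*(-1/16) = 3/8 ≈ 0.37500)
J(s, n) = -2*n + 3*s/8 (J(s, n) = 3*s/8 - 2*n = -2*n + 3*s/8)
(J(14, -3) + 123)*(-421 + 437) = ((-2*(-3) + (3/8)*14) + 123)*(-421 + 437) = ((6 + 21/4) + 123)*16 = (45/4 + 123)*16 = (537/4)*16 = 2148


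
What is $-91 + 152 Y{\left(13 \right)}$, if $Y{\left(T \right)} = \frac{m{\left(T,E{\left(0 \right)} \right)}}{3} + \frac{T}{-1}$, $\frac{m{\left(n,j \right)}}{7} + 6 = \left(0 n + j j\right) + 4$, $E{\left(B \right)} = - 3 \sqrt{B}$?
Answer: $- \frac{8329}{3} \approx -2776.3$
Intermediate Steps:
$m{\left(n,j \right)} = -14 + 7 j^{2}$ ($m{\left(n,j \right)} = -42 + 7 \left(\left(0 n + j j\right) + 4\right) = -42 + 7 \left(\left(0 + j^{2}\right) + 4\right) = -42 + 7 \left(j^{2} + 4\right) = -42 + 7 \left(4 + j^{2}\right) = -42 + \left(28 + 7 j^{2}\right) = -14 + 7 j^{2}$)
$Y{\left(T \right)} = - \frac{14}{3} - T$ ($Y{\left(T \right)} = \frac{-14 + 7 \left(- 3 \sqrt{0}\right)^{2}}{3} + \frac{T}{-1} = \left(-14 + 7 \left(\left(-3\right) 0\right)^{2}\right) \frac{1}{3} + T \left(-1\right) = \left(-14 + 7 \cdot 0^{2}\right) \frac{1}{3} - T = \left(-14 + 7 \cdot 0\right) \frac{1}{3} - T = \left(-14 + 0\right) \frac{1}{3} - T = \left(-14\right) \frac{1}{3} - T = - \frac{14}{3} - T$)
$-91 + 152 Y{\left(13 \right)} = -91 + 152 \left(- \frac{14}{3} - 13\right) = -91 + 152 \left(- \frac{53}{3}\right) = -91 - \frac{8056}{3} = - \frac{8329}{3}$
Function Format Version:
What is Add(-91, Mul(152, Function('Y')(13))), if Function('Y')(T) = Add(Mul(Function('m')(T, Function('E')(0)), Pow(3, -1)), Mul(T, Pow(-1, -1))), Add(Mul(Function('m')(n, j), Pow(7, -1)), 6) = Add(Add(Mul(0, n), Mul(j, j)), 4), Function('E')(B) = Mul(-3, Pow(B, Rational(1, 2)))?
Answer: Rational(-8329, 3) ≈ -2776.3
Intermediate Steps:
Function('m')(n, j) = Add(-14, Mul(7, Pow(j, 2))) (Function('m')(n, j) = Add(-42, Mul(7, Add(Add(Mul(0, n), Mul(j, j)), 4))) = Add(-42, Mul(7, Add(Add(0, Pow(j, 2)), 4))) = Add(-42, Mul(7, Add(Pow(j, 2), 4))) = Add(-42, Mul(7, Add(4, Pow(j, 2)))) = Add(-42, Add(28, Mul(7, Pow(j, 2)))) = Add(-14, Mul(7, Pow(j, 2))))
Function('Y')(T) = Add(Rational(-14, 3), Mul(-1, T)) (Function('Y')(T) = Add(Mul(Add(-14, Mul(7, Pow(Mul(-3, Pow(0, Rational(1, 2))), 2))), Pow(3, -1)), Mul(T, Pow(-1, -1))) = Add(Mul(Add(-14, Mul(7, Pow(Mul(-3, 0), 2))), Rational(1, 3)), Mul(T, -1)) = Add(Mul(Add(-14, Mul(7, Pow(0, 2))), Rational(1, 3)), Mul(-1, T)) = Add(Mul(Add(-14, Mul(7, 0)), Rational(1, 3)), Mul(-1, T)) = Add(Mul(Add(-14, 0), Rational(1, 3)), Mul(-1, T)) = Add(Mul(-14, Rational(1, 3)), Mul(-1, T)) = Add(Rational(-14, 3), Mul(-1, T)))
Add(-91, Mul(152, Function('Y')(13))) = Add(-91, Mul(152, Add(Rational(-14, 3), Mul(-1, 13)))) = Add(-91, Mul(152, Add(Rational(-14, 3), -13))) = Add(-91, Mul(152, Rational(-53, 3))) = Add(-91, Rational(-8056, 3)) = Rational(-8329, 3)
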